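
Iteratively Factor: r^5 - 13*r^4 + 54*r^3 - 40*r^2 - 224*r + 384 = (r - 4)*(r^4 - 9*r^3 + 18*r^2 + 32*r - 96) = (r - 4)*(r - 3)*(r^3 - 6*r^2 + 32) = (r - 4)^2*(r - 3)*(r^2 - 2*r - 8) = (r - 4)^3*(r - 3)*(r + 2)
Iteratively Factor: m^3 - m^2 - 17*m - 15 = (m - 5)*(m^2 + 4*m + 3) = (m - 5)*(m + 1)*(m + 3)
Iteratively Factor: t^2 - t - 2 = (t + 1)*(t - 2)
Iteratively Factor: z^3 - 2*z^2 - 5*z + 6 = (z - 3)*(z^2 + z - 2) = (z - 3)*(z - 1)*(z + 2)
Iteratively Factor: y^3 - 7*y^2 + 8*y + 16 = (y + 1)*(y^2 - 8*y + 16) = (y - 4)*(y + 1)*(y - 4)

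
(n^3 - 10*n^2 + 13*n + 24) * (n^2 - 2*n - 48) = n^5 - 12*n^4 - 15*n^3 + 478*n^2 - 672*n - 1152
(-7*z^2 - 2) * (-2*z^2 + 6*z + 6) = 14*z^4 - 42*z^3 - 38*z^2 - 12*z - 12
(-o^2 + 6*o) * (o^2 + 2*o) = -o^4 + 4*o^3 + 12*o^2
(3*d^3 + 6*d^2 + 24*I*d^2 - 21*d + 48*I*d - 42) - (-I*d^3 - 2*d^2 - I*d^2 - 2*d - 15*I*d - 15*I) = 3*d^3 + I*d^3 + 8*d^2 + 25*I*d^2 - 19*d + 63*I*d - 42 + 15*I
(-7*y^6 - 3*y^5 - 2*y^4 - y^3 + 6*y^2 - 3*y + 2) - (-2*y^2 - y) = -7*y^6 - 3*y^5 - 2*y^4 - y^3 + 8*y^2 - 2*y + 2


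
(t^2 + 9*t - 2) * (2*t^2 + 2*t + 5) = 2*t^4 + 20*t^3 + 19*t^2 + 41*t - 10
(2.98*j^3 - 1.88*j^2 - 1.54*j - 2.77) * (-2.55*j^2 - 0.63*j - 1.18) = -7.599*j^5 + 2.9166*j^4 + 1.595*j^3 + 10.2521*j^2 + 3.5623*j + 3.2686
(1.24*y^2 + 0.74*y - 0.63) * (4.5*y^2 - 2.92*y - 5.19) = 5.58*y^4 - 0.2908*y^3 - 11.4314*y^2 - 2.001*y + 3.2697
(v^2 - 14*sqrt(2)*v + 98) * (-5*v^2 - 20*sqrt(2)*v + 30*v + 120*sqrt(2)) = -5*v^4 + 30*v^3 + 50*sqrt(2)*v^3 - 300*sqrt(2)*v^2 + 70*v^2 - 1960*sqrt(2)*v - 420*v + 11760*sqrt(2)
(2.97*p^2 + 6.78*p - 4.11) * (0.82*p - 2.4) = 2.4354*p^3 - 1.5684*p^2 - 19.6422*p + 9.864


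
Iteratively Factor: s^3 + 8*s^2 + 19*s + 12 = (s + 3)*(s^2 + 5*s + 4) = (s + 3)*(s + 4)*(s + 1)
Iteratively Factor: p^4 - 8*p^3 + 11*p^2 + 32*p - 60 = (p - 3)*(p^3 - 5*p^2 - 4*p + 20) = (p - 3)*(p + 2)*(p^2 - 7*p + 10) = (p - 5)*(p - 3)*(p + 2)*(p - 2)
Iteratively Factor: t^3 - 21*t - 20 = (t - 5)*(t^2 + 5*t + 4) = (t - 5)*(t + 1)*(t + 4)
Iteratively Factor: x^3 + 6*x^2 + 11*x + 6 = (x + 3)*(x^2 + 3*x + 2) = (x + 1)*(x + 3)*(x + 2)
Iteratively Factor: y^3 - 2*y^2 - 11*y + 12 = (y + 3)*(y^2 - 5*y + 4) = (y - 4)*(y + 3)*(y - 1)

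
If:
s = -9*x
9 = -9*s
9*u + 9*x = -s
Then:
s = -1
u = 0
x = 1/9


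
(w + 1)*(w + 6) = w^2 + 7*w + 6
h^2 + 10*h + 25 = (h + 5)^2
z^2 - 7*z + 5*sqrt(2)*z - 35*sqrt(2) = (z - 7)*(z + 5*sqrt(2))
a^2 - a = a*(a - 1)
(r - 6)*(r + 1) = r^2 - 5*r - 6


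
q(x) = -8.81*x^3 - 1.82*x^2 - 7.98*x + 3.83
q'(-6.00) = -937.62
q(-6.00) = 1889.15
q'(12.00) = -3857.58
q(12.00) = -15577.69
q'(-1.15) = -38.75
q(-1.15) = 24.00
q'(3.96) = -436.86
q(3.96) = -603.40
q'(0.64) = -21.14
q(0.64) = -4.33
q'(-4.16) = -450.22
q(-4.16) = 639.77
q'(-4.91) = -627.28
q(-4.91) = 1041.98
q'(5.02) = -692.30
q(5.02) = -1196.61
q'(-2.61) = -178.52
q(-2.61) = 168.90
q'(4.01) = -447.57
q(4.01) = -625.51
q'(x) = -26.43*x^2 - 3.64*x - 7.98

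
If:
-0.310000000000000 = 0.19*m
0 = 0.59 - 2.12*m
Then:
No Solution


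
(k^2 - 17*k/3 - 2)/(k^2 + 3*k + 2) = (k^2 - 17*k/3 - 2)/(k^2 + 3*k + 2)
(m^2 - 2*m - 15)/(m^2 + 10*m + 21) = (m - 5)/(m + 7)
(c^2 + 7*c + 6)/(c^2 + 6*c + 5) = (c + 6)/(c + 5)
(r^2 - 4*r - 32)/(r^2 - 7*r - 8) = (r + 4)/(r + 1)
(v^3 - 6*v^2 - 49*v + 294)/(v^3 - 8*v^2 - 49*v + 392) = (v - 6)/(v - 8)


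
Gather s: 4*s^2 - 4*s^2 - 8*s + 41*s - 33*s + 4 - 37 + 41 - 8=0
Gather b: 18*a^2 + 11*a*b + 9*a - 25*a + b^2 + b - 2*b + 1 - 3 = 18*a^2 - 16*a + b^2 + b*(11*a - 1) - 2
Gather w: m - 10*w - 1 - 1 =m - 10*w - 2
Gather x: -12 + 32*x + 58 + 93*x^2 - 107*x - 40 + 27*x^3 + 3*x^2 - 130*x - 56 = 27*x^3 + 96*x^2 - 205*x - 50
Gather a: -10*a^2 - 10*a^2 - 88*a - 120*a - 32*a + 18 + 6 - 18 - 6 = -20*a^2 - 240*a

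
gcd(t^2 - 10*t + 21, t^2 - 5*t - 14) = t - 7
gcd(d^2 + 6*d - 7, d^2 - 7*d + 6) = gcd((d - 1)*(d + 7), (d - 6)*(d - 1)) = d - 1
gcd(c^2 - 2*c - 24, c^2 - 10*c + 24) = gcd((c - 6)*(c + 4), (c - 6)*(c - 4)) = c - 6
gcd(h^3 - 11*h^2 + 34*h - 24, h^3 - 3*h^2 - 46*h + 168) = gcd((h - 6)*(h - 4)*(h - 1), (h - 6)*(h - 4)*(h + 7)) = h^2 - 10*h + 24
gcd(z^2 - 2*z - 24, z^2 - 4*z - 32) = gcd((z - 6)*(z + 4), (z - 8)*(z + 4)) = z + 4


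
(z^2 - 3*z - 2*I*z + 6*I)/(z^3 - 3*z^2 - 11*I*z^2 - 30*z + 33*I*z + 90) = (z - 2*I)/(z^2 - 11*I*z - 30)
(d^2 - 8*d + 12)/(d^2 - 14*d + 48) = (d - 2)/(d - 8)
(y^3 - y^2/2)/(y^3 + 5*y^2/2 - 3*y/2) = y/(y + 3)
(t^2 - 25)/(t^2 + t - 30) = (t + 5)/(t + 6)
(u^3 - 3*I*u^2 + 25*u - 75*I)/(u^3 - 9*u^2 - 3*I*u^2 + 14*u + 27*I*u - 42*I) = (u^2 + 25)/(u^2 - 9*u + 14)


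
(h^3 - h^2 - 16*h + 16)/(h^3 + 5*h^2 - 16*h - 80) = (h - 1)/(h + 5)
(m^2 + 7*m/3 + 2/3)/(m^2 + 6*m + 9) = (3*m^2 + 7*m + 2)/(3*(m^2 + 6*m + 9))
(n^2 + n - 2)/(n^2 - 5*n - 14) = (n - 1)/(n - 7)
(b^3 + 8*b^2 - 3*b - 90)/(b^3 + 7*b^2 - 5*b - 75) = (b + 6)/(b + 5)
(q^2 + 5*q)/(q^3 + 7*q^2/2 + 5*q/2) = 2*(q + 5)/(2*q^2 + 7*q + 5)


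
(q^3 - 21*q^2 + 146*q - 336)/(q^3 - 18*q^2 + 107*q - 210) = (q - 8)/(q - 5)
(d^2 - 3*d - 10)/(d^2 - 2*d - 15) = (d + 2)/(d + 3)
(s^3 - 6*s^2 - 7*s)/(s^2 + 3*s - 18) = s*(s^2 - 6*s - 7)/(s^2 + 3*s - 18)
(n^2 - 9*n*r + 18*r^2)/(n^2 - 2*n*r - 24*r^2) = (n - 3*r)/(n + 4*r)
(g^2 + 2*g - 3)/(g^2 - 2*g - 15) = (g - 1)/(g - 5)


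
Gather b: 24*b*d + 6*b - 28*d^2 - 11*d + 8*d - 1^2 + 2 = b*(24*d + 6) - 28*d^2 - 3*d + 1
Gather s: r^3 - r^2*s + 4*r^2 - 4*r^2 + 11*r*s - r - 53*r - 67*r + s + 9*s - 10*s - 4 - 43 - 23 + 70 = r^3 - 121*r + s*(-r^2 + 11*r)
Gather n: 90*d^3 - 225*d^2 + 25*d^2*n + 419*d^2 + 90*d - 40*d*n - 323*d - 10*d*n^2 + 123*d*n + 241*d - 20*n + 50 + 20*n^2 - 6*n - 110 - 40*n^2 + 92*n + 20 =90*d^3 + 194*d^2 + 8*d + n^2*(-10*d - 20) + n*(25*d^2 + 83*d + 66) - 40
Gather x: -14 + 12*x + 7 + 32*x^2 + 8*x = 32*x^2 + 20*x - 7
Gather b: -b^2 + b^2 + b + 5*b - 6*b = 0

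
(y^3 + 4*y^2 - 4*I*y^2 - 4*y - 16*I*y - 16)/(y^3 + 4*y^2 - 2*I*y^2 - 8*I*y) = (y - 2*I)/y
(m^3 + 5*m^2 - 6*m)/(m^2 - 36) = m*(m - 1)/(m - 6)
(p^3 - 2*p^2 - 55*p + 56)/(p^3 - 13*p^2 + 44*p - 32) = (p + 7)/(p - 4)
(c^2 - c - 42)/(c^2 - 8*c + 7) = (c + 6)/(c - 1)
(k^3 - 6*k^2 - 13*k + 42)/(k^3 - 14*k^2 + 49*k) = (k^2 + k - 6)/(k*(k - 7))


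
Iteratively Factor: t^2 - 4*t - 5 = (t - 5)*(t + 1)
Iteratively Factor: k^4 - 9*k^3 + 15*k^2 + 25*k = (k)*(k^3 - 9*k^2 + 15*k + 25) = k*(k - 5)*(k^2 - 4*k - 5) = k*(k - 5)^2*(k + 1)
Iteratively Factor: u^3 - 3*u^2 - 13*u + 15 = (u - 1)*(u^2 - 2*u - 15) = (u - 5)*(u - 1)*(u + 3)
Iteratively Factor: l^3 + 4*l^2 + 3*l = (l)*(l^2 + 4*l + 3) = l*(l + 3)*(l + 1)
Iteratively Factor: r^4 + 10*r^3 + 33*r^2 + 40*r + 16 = (r + 1)*(r^3 + 9*r^2 + 24*r + 16) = (r + 1)*(r + 4)*(r^2 + 5*r + 4) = (r + 1)*(r + 4)^2*(r + 1)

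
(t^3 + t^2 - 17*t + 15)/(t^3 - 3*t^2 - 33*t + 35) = (t - 3)/(t - 7)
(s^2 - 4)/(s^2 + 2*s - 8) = (s + 2)/(s + 4)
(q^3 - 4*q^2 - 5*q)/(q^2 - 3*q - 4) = q*(q - 5)/(q - 4)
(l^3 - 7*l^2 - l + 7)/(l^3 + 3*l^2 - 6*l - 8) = (l^2 - 8*l + 7)/(l^2 + 2*l - 8)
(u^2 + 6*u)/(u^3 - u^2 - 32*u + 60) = u/(u^2 - 7*u + 10)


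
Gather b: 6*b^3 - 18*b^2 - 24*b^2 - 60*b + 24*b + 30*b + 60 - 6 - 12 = 6*b^3 - 42*b^2 - 6*b + 42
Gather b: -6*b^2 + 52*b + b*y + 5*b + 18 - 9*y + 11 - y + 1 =-6*b^2 + b*(y + 57) - 10*y + 30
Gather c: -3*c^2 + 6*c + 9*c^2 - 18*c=6*c^2 - 12*c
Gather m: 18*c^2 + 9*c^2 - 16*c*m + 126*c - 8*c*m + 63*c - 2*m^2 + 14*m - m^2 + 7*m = 27*c^2 + 189*c - 3*m^2 + m*(21 - 24*c)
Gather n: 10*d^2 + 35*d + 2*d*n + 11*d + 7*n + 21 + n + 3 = 10*d^2 + 46*d + n*(2*d + 8) + 24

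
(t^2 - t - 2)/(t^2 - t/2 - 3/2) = 2*(t - 2)/(2*t - 3)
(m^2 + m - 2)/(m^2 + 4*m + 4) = (m - 1)/(m + 2)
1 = 1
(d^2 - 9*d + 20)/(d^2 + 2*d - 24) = (d - 5)/(d + 6)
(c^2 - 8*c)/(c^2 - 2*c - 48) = c/(c + 6)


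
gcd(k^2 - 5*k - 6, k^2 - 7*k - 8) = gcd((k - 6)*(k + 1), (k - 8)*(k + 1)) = k + 1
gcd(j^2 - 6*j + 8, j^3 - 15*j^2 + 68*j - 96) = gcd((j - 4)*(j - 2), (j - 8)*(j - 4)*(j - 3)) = j - 4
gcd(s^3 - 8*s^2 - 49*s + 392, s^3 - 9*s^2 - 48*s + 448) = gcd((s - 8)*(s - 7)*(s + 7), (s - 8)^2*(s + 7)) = s^2 - s - 56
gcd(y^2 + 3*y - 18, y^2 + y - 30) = y + 6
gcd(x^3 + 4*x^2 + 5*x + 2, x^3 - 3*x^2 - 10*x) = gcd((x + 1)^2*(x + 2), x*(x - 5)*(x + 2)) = x + 2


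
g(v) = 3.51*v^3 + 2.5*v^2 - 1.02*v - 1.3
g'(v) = 10.53*v^2 + 5.0*v - 1.02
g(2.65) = 78.87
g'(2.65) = 86.18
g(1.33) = 10.02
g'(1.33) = 24.26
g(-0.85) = -0.78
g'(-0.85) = 2.34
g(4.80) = 439.58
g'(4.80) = 265.59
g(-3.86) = -161.98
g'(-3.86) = 136.57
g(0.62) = -0.13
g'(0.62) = 6.13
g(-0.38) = -0.74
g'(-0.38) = -1.40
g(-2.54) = -40.10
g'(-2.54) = 54.22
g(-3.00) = -70.51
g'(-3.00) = 78.75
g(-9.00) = -2348.41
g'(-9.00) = 806.91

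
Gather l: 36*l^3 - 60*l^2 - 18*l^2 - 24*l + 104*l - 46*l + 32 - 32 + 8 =36*l^3 - 78*l^2 + 34*l + 8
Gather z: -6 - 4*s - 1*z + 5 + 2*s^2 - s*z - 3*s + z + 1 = 2*s^2 - s*z - 7*s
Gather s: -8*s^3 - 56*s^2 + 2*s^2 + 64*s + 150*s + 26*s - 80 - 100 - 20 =-8*s^3 - 54*s^2 + 240*s - 200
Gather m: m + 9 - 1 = m + 8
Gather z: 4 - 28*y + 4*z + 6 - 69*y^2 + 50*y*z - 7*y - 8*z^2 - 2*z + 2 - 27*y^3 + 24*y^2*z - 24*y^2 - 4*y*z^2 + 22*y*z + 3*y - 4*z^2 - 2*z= -27*y^3 - 93*y^2 - 32*y + z^2*(-4*y - 12) + z*(24*y^2 + 72*y) + 12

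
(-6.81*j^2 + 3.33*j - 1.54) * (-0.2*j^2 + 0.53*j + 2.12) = 1.362*j^4 - 4.2753*j^3 - 12.3643*j^2 + 6.2434*j - 3.2648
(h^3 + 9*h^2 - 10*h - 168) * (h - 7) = h^4 + 2*h^3 - 73*h^2 - 98*h + 1176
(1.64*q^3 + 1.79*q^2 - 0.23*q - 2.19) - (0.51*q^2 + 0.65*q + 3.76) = 1.64*q^3 + 1.28*q^2 - 0.88*q - 5.95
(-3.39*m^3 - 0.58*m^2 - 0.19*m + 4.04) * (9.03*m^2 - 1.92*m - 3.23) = -30.6117*m^5 + 1.2714*m^4 + 10.3476*m^3 + 38.7194*m^2 - 7.1431*m - 13.0492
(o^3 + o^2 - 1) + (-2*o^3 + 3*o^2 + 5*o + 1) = -o^3 + 4*o^2 + 5*o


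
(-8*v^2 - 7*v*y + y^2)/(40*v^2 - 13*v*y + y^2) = (v + y)/(-5*v + y)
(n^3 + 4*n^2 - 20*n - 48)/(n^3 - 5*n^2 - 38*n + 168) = (n + 2)/(n - 7)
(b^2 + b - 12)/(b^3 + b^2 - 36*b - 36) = (b^2 + b - 12)/(b^3 + b^2 - 36*b - 36)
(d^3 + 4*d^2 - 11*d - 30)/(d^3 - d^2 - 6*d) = (d + 5)/d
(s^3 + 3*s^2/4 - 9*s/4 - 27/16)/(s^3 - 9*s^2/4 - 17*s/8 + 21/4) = (8*s^2 - 6*s - 9)/(2*(4*s^2 - 15*s + 14))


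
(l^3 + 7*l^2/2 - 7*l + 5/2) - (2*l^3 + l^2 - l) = -l^3 + 5*l^2/2 - 6*l + 5/2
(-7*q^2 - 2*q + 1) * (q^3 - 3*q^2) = -7*q^5 + 19*q^4 + 7*q^3 - 3*q^2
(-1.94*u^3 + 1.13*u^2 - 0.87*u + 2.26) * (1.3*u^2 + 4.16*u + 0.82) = -2.522*u^5 - 6.6014*u^4 + 1.979*u^3 + 0.245399999999999*u^2 + 8.6882*u + 1.8532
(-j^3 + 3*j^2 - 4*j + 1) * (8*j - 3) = -8*j^4 + 27*j^3 - 41*j^2 + 20*j - 3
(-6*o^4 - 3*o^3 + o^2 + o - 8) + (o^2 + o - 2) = -6*o^4 - 3*o^3 + 2*o^2 + 2*o - 10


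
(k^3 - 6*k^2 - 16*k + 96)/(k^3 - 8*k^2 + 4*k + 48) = (k + 4)/(k + 2)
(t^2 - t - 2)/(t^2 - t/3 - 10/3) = 3*(t + 1)/(3*t + 5)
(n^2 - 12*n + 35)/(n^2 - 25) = (n - 7)/(n + 5)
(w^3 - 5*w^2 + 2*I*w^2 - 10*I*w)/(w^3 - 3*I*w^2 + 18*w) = (w^2 + w*(-5 + 2*I) - 10*I)/(w^2 - 3*I*w + 18)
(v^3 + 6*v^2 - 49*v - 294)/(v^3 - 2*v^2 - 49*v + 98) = (v + 6)/(v - 2)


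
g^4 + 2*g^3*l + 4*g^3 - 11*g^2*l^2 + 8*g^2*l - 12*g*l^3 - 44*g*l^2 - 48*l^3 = (g + 4)*(g - 3*l)*(g + l)*(g + 4*l)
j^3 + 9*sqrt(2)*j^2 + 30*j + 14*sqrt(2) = (j + sqrt(2))^2*(j + 7*sqrt(2))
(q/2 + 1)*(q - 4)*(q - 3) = q^3/2 - 5*q^2/2 - q + 12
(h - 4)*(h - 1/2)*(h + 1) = h^3 - 7*h^2/2 - 5*h/2 + 2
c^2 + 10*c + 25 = (c + 5)^2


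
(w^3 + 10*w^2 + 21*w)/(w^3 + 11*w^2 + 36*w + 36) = w*(w + 7)/(w^2 + 8*w + 12)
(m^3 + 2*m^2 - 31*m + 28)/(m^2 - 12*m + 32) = (m^2 + 6*m - 7)/(m - 8)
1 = 1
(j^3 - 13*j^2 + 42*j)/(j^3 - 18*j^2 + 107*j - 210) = j/(j - 5)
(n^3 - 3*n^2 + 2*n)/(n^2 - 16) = n*(n^2 - 3*n + 2)/(n^2 - 16)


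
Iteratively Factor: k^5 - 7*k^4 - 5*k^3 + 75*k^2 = (k - 5)*(k^4 - 2*k^3 - 15*k^2) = (k - 5)*(k + 3)*(k^3 - 5*k^2) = (k - 5)^2*(k + 3)*(k^2) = k*(k - 5)^2*(k + 3)*(k)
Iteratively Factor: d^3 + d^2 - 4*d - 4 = (d + 1)*(d^2 - 4) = (d - 2)*(d + 1)*(d + 2)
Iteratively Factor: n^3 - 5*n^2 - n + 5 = (n + 1)*(n^2 - 6*n + 5) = (n - 1)*(n + 1)*(n - 5)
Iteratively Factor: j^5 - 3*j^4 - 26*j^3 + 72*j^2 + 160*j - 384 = (j + 4)*(j^4 - 7*j^3 + 2*j^2 + 64*j - 96) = (j + 3)*(j + 4)*(j^3 - 10*j^2 + 32*j - 32) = (j - 2)*(j + 3)*(j + 4)*(j^2 - 8*j + 16) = (j - 4)*(j - 2)*(j + 3)*(j + 4)*(j - 4)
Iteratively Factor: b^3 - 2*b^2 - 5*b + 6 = (b - 3)*(b^2 + b - 2) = (b - 3)*(b + 2)*(b - 1)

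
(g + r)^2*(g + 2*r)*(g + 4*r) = g^4 + 8*g^3*r + 21*g^2*r^2 + 22*g*r^3 + 8*r^4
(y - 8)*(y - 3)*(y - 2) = y^3 - 13*y^2 + 46*y - 48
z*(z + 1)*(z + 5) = z^3 + 6*z^2 + 5*z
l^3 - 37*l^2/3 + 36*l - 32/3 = (l - 8)*(l - 4)*(l - 1/3)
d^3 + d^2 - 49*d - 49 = (d - 7)*(d + 1)*(d + 7)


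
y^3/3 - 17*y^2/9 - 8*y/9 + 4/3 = (y/3 + 1/3)*(y - 6)*(y - 2/3)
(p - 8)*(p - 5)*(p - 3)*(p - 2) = p^4 - 18*p^3 + 111*p^2 - 278*p + 240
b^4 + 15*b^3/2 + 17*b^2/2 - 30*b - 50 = (b - 2)*(b + 2)*(b + 5/2)*(b + 5)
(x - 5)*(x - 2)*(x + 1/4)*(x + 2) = x^4 - 19*x^3/4 - 21*x^2/4 + 19*x + 5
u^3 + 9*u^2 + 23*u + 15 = (u + 1)*(u + 3)*(u + 5)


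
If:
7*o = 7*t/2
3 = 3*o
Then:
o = 1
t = 2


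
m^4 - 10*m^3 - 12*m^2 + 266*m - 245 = (m - 7)^2*(m - 1)*(m + 5)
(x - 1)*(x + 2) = x^2 + x - 2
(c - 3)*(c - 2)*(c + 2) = c^3 - 3*c^2 - 4*c + 12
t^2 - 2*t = t*(t - 2)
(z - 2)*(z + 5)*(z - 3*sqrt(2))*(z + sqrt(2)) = z^4 - 2*sqrt(2)*z^3 + 3*z^3 - 16*z^2 - 6*sqrt(2)*z^2 - 18*z + 20*sqrt(2)*z + 60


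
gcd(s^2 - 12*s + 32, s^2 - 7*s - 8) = s - 8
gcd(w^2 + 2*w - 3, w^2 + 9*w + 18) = w + 3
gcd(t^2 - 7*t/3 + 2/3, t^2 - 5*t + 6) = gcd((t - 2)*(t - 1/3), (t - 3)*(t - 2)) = t - 2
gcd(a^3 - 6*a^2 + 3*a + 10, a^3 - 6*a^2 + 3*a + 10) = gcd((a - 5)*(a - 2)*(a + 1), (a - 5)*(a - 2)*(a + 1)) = a^3 - 6*a^2 + 3*a + 10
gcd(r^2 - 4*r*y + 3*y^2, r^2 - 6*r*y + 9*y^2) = -r + 3*y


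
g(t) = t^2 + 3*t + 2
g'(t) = 2*t + 3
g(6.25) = 59.81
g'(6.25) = 15.50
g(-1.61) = -0.24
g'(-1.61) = -0.22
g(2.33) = 14.42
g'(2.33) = 7.66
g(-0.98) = 0.02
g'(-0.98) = 1.04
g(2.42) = 15.12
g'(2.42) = 7.84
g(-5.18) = 13.29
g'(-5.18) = -7.36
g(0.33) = 3.10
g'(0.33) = 3.66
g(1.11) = 6.56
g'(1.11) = 5.22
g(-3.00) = 2.00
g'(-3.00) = -3.00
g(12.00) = 182.00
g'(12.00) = 27.00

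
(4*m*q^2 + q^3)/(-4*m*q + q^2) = q*(4*m + q)/(-4*m + q)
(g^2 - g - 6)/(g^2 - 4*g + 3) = (g + 2)/(g - 1)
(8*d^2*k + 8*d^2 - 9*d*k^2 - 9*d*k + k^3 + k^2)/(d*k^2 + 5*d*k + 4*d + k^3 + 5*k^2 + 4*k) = (8*d^2 - 9*d*k + k^2)/(d*k + 4*d + k^2 + 4*k)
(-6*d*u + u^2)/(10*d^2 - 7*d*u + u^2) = u*(-6*d + u)/(10*d^2 - 7*d*u + u^2)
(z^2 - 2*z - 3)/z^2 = 1 - 2/z - 3/z^2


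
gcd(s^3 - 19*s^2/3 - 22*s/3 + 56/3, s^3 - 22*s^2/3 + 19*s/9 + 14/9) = s - 7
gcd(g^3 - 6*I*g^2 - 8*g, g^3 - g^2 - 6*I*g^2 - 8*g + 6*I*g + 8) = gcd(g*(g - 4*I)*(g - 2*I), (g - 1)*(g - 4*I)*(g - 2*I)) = g^2 - 6*I*g - 8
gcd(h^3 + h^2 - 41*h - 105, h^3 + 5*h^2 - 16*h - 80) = h + 5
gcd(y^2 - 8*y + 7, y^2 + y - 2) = y - 1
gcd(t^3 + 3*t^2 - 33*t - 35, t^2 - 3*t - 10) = t - 5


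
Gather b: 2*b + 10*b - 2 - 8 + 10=12*b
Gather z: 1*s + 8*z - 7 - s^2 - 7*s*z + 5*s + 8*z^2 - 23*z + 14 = -s^2 + 6*s + 8*z^2 + z*(-7*s - 15) + 7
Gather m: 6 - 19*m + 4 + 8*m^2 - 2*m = 8*m^2 - 21*m + 10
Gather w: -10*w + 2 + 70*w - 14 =60*w - 12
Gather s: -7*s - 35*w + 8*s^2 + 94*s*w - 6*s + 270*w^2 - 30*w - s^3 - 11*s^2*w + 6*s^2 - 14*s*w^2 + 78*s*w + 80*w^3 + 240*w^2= -s^3 + s^2*(14 - 11*w) + s*(-14*w^2 + 172*w - 13) + 80*w^3 + 510*w^2 - 65*w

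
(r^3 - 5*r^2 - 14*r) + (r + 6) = r^3 - 5*r^2 - 13*r + 6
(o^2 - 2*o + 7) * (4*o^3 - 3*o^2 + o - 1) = 4*o^5 - 11*o^4 + 35*o^3 - 24*o^2 + 9*o - 7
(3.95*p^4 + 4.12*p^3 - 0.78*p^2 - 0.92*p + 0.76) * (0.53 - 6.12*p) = -24.174*p^5 - 23.1209*p^4 + 6.9572*p^3 + 5.217*p^2 - 5.1388*p + 0.4028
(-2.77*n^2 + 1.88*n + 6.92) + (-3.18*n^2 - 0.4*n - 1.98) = -5.95*n^2 + 1.48*n + 4.94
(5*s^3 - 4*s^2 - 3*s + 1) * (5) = 25*s^3 - 20*s^2 - 15*s + 5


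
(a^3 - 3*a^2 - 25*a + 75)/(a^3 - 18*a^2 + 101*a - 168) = (a^2 - 25)/(a^2 - 15*a + 56)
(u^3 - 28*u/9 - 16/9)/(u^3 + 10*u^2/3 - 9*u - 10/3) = (9*u^2 + 18*u + 8)/(3*(3*u^2 + 16*u + 5))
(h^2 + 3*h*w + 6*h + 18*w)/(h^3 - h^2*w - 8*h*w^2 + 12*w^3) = (h + 6)/(h^2 - 4*h*w + 4*w^2)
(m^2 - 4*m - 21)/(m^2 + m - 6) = (m - 7)/(m - 2)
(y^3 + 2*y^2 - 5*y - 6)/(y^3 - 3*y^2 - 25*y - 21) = (y - 2)/(y - 7)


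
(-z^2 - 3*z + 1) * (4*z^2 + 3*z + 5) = -4*z^4 - 15*z^3 - 10*z^2 - 12*z + 5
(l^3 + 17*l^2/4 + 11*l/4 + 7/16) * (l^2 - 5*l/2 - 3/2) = l^5 + 7*l^4/4 - 75*l^3/8 - 205*l^2/16 - 167*l/32 - 21/32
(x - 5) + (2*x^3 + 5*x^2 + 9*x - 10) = 2*x^3 + 5*x^2 + 10*x - 15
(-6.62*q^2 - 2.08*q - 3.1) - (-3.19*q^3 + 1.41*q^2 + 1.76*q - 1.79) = 3.19*q^3 - 8.03*q^2 - 3.84*q - 1.31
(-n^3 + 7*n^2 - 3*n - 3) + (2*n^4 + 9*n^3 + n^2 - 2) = 2*n^4 + 8*n^3 + 8*n^2 - 3*n - 5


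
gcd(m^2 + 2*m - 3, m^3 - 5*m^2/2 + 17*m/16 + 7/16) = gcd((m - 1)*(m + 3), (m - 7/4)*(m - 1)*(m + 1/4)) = m - 1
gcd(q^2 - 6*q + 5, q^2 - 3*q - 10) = q - 5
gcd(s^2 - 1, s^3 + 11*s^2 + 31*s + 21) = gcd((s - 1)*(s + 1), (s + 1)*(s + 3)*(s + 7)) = s + 1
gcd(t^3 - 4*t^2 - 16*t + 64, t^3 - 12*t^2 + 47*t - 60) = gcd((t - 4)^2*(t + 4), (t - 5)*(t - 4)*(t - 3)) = t - 4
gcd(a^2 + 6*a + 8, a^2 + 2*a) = a + 2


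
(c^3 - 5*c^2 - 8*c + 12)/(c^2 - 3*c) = (c^3 - 5*c^2 - 8*c + 12)/(c*(c - 3))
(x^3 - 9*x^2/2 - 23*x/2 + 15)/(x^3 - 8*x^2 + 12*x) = (2*x^2 + 3*x - 5)/(2*x*(x - 2))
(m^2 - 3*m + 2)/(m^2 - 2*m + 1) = (m - 2)/(m - 1)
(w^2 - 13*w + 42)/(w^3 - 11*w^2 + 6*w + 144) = (w - 7)/(w^2 - 5*w - 24)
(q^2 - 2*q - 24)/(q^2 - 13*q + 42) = (q + 4)/(q - 7)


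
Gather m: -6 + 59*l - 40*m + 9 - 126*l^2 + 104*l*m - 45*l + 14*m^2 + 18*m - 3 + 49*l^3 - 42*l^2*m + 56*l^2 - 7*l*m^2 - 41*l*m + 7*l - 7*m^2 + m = 49*l^3 - 70*l^2 + 21*l + m^2*(7 - 7*l) + m*(-42*l^2 + 63*l - 21)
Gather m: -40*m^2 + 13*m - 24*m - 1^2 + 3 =-40*m^2 - 11*m + 2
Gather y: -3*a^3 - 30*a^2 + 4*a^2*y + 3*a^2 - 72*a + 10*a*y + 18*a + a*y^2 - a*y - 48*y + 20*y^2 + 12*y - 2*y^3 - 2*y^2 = -3*a^3 - 27*a^2 - 54*a - 2*y^3 + y^2*(a + 18) + y*(4*a^2 + 9*a - 36)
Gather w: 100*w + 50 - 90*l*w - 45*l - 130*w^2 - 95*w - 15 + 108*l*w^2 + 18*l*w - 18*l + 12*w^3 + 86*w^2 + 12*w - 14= -63*l + 12*w^3 + w^2*(108*l - 44) + w*(17 - 72*l) + 21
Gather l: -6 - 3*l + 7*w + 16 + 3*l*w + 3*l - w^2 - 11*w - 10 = 3*l*w - w^2 - 4*w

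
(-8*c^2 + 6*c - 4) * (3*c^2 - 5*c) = -24*c^4 + 58*c^3 - 42*c^2 + 20*c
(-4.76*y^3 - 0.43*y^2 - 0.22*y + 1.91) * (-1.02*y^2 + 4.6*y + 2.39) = 4.8552*y^5 - 21.4574*y^4 - 13.13*y^3 - 3.9879*y^2 + 8.2602*y + 4.5649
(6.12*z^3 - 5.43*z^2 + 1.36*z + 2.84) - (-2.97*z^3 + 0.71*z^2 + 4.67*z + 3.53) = 9.09*z^3 - 6.14*z^2 - 3.31*z - 0.69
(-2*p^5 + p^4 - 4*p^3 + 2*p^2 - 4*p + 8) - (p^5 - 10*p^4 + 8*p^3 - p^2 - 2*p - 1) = -3*p^5 + 11*p^4 - 12*p^3 + 3*p^2 - 2*p + 9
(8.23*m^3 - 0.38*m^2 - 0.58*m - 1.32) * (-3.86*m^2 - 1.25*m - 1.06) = -31.7678*m^5 - 8.8207*m^4 - 6.01*m^3 + 6.223*m^2 + 2.2648*m + 1.3992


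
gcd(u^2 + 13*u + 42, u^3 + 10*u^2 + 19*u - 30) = u + 6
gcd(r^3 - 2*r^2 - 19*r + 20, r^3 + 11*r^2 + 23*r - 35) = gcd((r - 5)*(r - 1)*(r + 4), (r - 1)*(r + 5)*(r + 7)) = r - 1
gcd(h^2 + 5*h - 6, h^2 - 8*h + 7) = h - 1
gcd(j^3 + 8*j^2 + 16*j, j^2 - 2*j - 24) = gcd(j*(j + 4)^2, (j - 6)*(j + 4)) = j + 4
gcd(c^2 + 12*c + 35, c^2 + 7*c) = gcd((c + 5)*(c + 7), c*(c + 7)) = c + 7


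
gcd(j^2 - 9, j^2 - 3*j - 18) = j + 3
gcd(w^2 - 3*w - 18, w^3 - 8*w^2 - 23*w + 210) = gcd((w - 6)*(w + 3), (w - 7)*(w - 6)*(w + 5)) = w - 6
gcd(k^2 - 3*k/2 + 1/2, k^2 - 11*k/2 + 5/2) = k - 1/2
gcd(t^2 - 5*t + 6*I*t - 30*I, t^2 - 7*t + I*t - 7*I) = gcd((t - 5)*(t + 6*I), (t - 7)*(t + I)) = 1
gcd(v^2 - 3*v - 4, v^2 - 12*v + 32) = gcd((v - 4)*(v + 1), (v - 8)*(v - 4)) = v - 4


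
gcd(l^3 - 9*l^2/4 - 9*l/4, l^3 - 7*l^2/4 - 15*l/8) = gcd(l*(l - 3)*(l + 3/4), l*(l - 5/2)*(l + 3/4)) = l^2 + 3*l/4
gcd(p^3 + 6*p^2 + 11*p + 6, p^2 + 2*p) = p + 2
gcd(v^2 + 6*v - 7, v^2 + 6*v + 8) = 1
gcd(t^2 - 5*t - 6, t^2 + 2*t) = 1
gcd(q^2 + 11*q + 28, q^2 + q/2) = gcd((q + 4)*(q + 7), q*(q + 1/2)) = 1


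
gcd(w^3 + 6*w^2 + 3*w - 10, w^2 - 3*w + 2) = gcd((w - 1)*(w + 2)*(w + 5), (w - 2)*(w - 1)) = w - 1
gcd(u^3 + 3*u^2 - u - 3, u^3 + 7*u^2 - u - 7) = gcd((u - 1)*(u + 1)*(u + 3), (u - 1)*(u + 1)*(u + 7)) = u^2 - 1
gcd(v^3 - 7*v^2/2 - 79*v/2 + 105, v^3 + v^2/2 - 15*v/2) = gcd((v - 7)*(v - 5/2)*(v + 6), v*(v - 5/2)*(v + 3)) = v - 5/2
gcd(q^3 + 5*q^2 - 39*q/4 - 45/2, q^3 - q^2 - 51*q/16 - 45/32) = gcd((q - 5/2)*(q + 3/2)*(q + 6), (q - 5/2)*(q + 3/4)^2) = q - 5/2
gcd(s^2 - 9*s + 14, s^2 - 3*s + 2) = s - 2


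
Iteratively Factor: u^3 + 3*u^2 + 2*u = (u)*(u^2 + 3*u + 2) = u*(u + 1)*(u + 2)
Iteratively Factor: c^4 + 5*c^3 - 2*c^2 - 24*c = (c + 3)*(c^3 + 2*c^2 - 8*c) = (c - 2)*(c + 3)*(c^2 + 4*c) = c*(c - 2)*(c + 3)*(c + 4)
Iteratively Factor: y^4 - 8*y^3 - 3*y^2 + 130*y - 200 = (y - 2)*(y^3 - 6*y^2 - 15*y + 100) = (y - 5)*(y - 2)*(y^2 - y - 20) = (y - 5)*(y - 2)*(y + 4)*(y - 5)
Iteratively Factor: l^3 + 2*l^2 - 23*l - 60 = (l + 3)*(l^2 - l - 20) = (l + 3)*(l + 4)*(l - 5)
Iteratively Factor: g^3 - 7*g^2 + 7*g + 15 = (g - 3)*(g^2 - 4*g - 5) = (g - 3)*(g + 1)*(g - 5)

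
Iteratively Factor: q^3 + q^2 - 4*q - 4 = (q - 2)*(q^2 + 3*q + 2) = (q - 2)*(q + 1)*(q + 2)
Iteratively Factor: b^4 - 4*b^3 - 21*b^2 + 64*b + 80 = (b - 4)*(b^3 - 21*b - 20) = (b - 4)*(b + 4)*(b^2 - 4*b - 5) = (b - 4)*(b + 1)*(b + 4)*(b - 5)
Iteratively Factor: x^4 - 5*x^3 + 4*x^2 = (x - 4)*(x^3 - x^2) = x*(x - 4)*(x^2 - x) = x^2*(x - 4)*(x - 1)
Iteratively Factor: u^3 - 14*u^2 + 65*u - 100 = (u - 5)*(u^2 - 9*u + 20) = (u - 5)^2*(u - 4)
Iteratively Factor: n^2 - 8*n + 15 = (n - 5)*(n - 3)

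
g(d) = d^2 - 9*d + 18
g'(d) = 2*d - 9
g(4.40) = -2.24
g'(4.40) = -0.20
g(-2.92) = 52.81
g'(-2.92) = -14.84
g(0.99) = 10.07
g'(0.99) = -7.02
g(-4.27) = 74.66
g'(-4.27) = -17.54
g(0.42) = 14.40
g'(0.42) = -8.16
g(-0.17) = 19.56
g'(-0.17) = -9.34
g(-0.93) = 27.23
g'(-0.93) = -10.86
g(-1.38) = 32.32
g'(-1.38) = -11.76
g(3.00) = 0.00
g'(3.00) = -3.00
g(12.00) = 54.00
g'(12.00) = 15.00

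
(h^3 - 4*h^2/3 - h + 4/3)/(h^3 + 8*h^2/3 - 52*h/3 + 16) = (h^2 - 1)/(h^2 + 4*h - 12)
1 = 1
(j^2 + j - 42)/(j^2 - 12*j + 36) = (j + 7)/(j - 6)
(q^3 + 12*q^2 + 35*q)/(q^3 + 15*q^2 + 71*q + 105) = q/(q + 3)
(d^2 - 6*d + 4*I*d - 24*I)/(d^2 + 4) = (d^2 + d*(-6 + 4*I) - 24*I)/(d^2 + 4)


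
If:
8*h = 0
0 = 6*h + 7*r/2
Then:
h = 0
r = 0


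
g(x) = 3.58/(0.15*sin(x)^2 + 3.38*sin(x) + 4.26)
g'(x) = 3.58*(-0.3*sin(x)*cos(x) - 3.38*cos(x))/(0.15*sin(x)^2 + 3.38*sin(x) + 4.26)^2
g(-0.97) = 2.27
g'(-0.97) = -2.56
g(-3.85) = 0.55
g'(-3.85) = 0.23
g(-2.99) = 0.95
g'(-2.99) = 0.84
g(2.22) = 0.51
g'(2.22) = 0.16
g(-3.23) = 0.79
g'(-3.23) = 0.58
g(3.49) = 1.15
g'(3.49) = 1.13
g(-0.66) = 1.60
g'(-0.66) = -1.79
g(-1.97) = 2.81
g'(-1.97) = 2.66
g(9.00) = 0.63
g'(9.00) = 0.35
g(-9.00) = 1.24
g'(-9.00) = 1.27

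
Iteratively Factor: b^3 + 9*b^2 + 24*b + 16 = (b + 4)*(b^2 + 5*b + 4) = (b + 4)^2*(b + 1)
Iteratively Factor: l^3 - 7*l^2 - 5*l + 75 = (l - 5)*(l^2 - 2*l - 15) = (l - 5)^2*(l + 3)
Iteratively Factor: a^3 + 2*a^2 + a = (a + 1)*(a^2 + a) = a*(a + 1)*(a + 1)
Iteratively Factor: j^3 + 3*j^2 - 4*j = (j + 4)*(j^2 - j) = (j - 1)*(j + 4)*(j)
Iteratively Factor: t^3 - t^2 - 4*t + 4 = (t - 2)*(t^2 + t - 2) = (t - 2)*(t - 1)*(t + 2)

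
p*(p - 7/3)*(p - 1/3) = p^3 - 8*p^2/3 + 7*p/9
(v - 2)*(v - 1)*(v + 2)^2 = v^4 + v^3 - 6*v^2 - 4*v + 8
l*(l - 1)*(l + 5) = l^3 + 4*l^2 - 5*l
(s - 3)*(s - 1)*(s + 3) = s^3 - s^2 - 9*s + 9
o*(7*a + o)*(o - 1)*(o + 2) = 7*a*o^3 + 7*a*o^2 - 14*a*o + o^4 + o^3 - 2*o^2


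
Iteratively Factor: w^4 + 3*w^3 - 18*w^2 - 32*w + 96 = (w + 4)*(w^3 - w^2 - 14*w + 24) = (w - 3)*(w + 4)*(w^2 + 2*w - 8) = (w - 3)*(w + 4)^2*(w - 2)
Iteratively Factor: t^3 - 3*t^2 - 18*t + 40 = (t - 5)*(t^2 + 2*t - 8) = (t - 5)*(t + 4)*(t - 2)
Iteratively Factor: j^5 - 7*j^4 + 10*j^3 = (j)*(j^4 - 7*j^3 + 10*j^2) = j*(j - 2)*(j^3 - 5*j^2) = j*(j - 5)*(j - 2)*(j^2) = j^2*(j - 5)*(j - 2)*(j)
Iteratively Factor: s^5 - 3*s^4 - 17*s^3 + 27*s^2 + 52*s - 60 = (s - 5)*(s^4 + 2*s^3 - 7*s^2 - 8*s + 12) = (s - 5)*(s + 3)*(s^3 - s^2 - 4*s + 4) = (s - 5)*(s + 2)*(s + 3)*(s^2 - 3*s + 2) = (s - 5)*(s - 1)*(s + 2)*(s + 3)*(s - 2)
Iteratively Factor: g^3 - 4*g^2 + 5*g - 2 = (g - 2)*(g^2 - 2*g + 1) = (g - 2)*(g - 1)*(g - 1)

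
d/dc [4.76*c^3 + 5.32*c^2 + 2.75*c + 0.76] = 14.28*c^2 + 10.64*c + 2.75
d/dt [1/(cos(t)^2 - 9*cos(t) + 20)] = (2*cos(t) - 9)*sin(t)/(cos(t)^2 - 9*cos(t) + 20)^2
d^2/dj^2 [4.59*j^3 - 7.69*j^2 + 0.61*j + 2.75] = 27.54*j - 15.38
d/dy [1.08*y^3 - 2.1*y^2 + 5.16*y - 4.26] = 3.24*y^2 - 4.2*y + 5.16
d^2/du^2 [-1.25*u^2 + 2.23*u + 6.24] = -2.50000000000000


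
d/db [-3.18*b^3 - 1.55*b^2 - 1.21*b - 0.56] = -9.54*b^2 - 3.1*b - 1.21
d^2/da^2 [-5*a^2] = -10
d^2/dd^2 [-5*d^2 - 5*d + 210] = -10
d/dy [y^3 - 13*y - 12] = 3*y^2 - 13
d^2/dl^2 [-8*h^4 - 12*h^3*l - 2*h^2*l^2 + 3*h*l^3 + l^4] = -4*h^2 + 18*h*l + 12*l^2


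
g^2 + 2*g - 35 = (g - 5)*(g + 7)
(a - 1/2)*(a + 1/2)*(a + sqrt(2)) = a^3 + sqrt(2)*a^2 - a/4 - sqrt(2)/4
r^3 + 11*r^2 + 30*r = r*(r + 5)*(r + 6)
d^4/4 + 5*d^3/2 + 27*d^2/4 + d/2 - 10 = (d/4 + 1)*(d - 1)*(d + 2)*(d + 5)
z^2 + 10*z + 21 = (z + 3)*(z + 7)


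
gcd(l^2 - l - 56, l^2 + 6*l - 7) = l + 7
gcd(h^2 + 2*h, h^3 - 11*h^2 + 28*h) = h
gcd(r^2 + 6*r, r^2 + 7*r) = r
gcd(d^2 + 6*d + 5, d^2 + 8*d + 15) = d + 5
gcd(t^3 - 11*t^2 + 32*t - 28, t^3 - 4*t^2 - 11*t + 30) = t - 2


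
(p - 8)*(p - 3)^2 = p^3 - 14*p^2 + 57*p - 72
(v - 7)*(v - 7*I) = v^2 - 7*v - 7*I*v + 49*I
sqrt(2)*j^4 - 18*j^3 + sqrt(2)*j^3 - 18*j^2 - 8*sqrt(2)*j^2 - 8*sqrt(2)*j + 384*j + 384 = (j - 8*sqrt(2))*(j - 4*sqrt(2))*(j + 3*sqrt(2))*(sqrt(2)*j + sqrt(2))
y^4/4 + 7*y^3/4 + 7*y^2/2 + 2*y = y*(y/2 + 1/2)*(y/2 + 1)*(y + 4)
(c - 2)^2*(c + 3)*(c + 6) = c^4 + 5*c^3 - 14*c^2 - 36*c + 72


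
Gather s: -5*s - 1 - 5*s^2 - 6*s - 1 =-5*s^2 - 11*s - 2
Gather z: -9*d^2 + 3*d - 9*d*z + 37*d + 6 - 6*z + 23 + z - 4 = -9*d^2 + 40*d + z*(-9*d - 5) + 25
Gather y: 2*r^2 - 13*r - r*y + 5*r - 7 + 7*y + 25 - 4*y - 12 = 2*r^2 - 8*r + y*(3 - r) + 6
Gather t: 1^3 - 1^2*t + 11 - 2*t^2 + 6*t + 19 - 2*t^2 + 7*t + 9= -4*t^2 + 12*t + 40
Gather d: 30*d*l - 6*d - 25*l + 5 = d*(30*l - 6) - 25*l + 5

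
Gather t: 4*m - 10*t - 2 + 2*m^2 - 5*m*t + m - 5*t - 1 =2*m^2 + 5*m + t*(-5*m - 15) - 3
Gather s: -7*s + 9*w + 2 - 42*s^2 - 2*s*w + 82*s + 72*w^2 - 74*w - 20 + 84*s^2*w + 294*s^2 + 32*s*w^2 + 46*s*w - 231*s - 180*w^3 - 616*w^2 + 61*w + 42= s^2*(84*w + 252) + s*(32*w^2 + 44*w - 156) - 180*w^3 - 544*w^2 - 4*w + 24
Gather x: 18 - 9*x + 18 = 36 - 9*x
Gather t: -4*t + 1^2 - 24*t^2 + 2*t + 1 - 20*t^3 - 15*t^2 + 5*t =-20*t^3 - 39*t^2 + 3*t + 2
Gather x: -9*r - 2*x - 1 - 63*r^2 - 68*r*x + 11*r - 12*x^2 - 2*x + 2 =-63*r^2 + 2*r - 12*x^2 + x*(-68*r - 4) + 1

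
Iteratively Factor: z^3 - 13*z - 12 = (z + 1)*(z^2 - z - 12) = (z + 1)*(z + 3)*(z - 4)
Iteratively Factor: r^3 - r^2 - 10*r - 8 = (r - 4)*(r^2 + 3*r + 2) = (r - 4)*(r + 1)*(r + 2)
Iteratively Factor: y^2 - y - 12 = (y + 3)*(y - 4)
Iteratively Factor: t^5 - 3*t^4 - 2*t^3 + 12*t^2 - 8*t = (t - 2)*(t^4 - t^3 - 4*t^2 + 4*t) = (t - 2)*(t - 1)*(t^3 - 4*t) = (t - 2)^2*(t - 1)*(t^2 + 2*t) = t*(t - 2)^2*(t - 1)*(t + 2)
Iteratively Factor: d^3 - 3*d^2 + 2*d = (d - 1)*(d^2 - 2*d) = (d - 2)*(d - 1)*(d)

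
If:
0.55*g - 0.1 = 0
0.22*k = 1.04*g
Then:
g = 0.18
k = 0.86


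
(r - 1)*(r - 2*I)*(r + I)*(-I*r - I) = -I*r^4 - r^3 - I*r^2 + r + 2*I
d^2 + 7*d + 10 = (d + 2)*(d + 5)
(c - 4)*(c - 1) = c^2 - 5*c + 4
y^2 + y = y*(y + 1)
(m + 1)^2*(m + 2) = m^3 + 4*m^2 + 5*m + 2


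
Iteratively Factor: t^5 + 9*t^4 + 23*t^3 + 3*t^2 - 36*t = (t + 3)*(t^4 + 6*t^3 + 5*t^2 - 12*t) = (t - 1)*(t + 3)*(t^3 + 7*t^2 + 12*t) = (t - 1)*(t + 3)*(t + 4)*(t^2 + 3*t) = (t - 1)*(t + 3)^2*(t + 4)*(t)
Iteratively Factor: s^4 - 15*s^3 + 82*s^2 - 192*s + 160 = (s - 2)*(s^3 - 13*s^2 + 56*s - 80) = (s - 5)*(s - 2)*(s^2 - 8*s + 16) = (s - 5)*(s - 4)*(s - 2)*(s - 4)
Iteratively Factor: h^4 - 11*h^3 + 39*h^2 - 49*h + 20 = (h - 4)*(h^3 - 7*h^2 + 11*h - 5) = (h - 5)*(h - 4)*(h^2 - 2*h + 1) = (h - 5)*(h - 4)*(h - 1)*(h - 1)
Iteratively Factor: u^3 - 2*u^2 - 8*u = (u + 2)*(u^2 - 4*u) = (u - 4)*(u + 2)*(u)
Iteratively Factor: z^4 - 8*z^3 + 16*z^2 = (z - 4)*(z^3 - 4*z^2) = z*(z - 4)*(z^2 - 4*z) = z^2*(z - 4)*(z - 4)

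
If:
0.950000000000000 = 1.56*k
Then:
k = 0.61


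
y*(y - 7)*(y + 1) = y^3 - 6*y^2 - 7*y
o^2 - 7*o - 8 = (o - 8)*(o + 1)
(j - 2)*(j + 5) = j^2 + 3*j - 10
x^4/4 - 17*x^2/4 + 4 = (x/4 + 1)*(x - 4)*(x - 1)*(x + 1)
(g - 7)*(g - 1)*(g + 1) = g^3 - 7*g^2 - g + 7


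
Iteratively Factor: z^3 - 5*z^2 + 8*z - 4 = (z - 2)*(z^2 - 3*z + 2) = (z - 2)*(z - 1)*(z - 2)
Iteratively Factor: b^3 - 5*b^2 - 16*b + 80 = (b + 4)*(b^2 - 9*b + 20) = (b - 4)*(b + 4)*(b - 5)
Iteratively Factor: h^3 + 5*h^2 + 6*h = (h + 3)*(h^2 + 2*h) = h*(h + 3)*(h + 2)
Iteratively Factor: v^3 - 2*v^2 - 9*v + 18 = (v - 3)*(v^2 + v - 6) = (v - 3)*(v - 2)*(v + 3)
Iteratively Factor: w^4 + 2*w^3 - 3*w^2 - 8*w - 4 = (w + 1)*(w^3 + w^2 - 4*w - 4) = (w + 1)*(w + 2)*(w^2 - w - 2) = (w + 1)^2*(w + 2)*(w - 2)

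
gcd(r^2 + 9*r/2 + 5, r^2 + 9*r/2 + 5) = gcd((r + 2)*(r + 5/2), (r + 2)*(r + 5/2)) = r^2 + 9*r/2 + 5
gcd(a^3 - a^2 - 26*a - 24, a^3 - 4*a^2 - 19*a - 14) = a + 1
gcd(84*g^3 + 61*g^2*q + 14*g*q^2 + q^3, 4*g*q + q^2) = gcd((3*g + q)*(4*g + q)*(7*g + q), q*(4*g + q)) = 4*g + q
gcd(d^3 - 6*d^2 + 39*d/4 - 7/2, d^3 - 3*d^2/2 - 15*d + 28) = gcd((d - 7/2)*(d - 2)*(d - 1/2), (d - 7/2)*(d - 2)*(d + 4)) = d^2 - 11*d/2 + 7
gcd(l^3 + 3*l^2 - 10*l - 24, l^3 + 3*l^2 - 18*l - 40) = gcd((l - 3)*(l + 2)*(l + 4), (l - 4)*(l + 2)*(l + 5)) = l + 2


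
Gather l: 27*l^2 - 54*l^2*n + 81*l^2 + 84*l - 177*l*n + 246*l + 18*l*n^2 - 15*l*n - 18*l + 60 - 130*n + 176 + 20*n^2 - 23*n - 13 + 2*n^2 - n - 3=l^2*(108 - 54*n) + l*(18*n^2 - 192*n + 312) + 22*n^2 - 154*n + 220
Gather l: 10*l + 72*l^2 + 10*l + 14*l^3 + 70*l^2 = 14*l^3 + 142*l^2 + 20*l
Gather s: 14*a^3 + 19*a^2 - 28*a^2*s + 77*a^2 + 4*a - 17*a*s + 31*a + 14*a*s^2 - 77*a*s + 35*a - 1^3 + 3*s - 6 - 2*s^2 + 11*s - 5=14*a^3 + 96*a^2 + 70*a + s^2*(14*a - 2) + s*(-28*a^2 - 94*a + 14) - 12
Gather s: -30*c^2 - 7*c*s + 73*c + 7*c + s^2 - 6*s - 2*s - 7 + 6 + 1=-30*c^2 + 80*c + s^2 + s*(-7*c - 8)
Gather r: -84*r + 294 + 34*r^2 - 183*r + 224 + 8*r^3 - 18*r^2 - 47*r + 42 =8*r^3 + 16*r^2 - 314*r + 560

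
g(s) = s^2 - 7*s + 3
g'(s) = 2*s - 7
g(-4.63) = 56.85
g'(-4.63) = -16.26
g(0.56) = -0.61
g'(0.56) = -5.88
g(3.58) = -9.24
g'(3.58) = 0.16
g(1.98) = -6.94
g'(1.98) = -3.04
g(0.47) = -0.07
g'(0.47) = -6.06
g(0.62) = -0.96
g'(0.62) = -5.76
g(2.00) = -7.00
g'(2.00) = -3.00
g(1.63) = -5.75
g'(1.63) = -3.74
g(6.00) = -3.00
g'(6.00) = 5.00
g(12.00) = 63.00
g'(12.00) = 17.00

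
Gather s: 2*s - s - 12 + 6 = s - 6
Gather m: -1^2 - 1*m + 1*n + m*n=m*(n - 1) + n - 1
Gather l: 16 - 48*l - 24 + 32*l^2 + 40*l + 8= 32*l^2 - 8*l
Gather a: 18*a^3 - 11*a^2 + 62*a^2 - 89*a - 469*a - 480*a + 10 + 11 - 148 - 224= 18*a^3 + 51*a^2 - 1038*a - 351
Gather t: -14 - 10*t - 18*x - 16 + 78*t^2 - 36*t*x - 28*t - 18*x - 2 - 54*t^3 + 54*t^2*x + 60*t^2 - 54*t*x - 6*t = -54*t^3 + t^2*(54*x + 138) + t*(-90*x - 44) - 36*x - 32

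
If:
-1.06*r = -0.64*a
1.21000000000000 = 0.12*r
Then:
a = 16.70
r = 10.08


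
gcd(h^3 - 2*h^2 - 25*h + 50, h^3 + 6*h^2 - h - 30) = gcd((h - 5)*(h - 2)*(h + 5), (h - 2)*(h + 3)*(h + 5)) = h^2 + 3*h - 10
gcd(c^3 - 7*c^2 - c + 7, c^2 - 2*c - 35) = c - 7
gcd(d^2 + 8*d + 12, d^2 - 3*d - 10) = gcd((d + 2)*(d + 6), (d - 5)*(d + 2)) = d + 2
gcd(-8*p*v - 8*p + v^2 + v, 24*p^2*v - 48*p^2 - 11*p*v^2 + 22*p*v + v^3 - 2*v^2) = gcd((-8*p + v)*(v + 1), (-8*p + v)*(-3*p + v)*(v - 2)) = 8*p - v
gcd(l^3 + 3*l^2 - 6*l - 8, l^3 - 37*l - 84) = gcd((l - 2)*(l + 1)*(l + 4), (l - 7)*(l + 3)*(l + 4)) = l + 4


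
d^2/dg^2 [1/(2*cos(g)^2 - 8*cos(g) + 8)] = (-2*cos(g) - cos(2*g) + 2)/(cos(g) - 2)^4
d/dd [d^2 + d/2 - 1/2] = 2*d + 1/2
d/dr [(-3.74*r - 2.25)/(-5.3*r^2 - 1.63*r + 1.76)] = (19.822*r^2 + 6.0962*r - (3.74*r + 2.25)*(10.6*r + 1.63) - 6.5824)/(5.3*r^2 + 1.63*r - 1.76)^2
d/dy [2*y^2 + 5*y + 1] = 4*y + 5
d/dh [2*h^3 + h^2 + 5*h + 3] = 6*h^2 + 2*h + 5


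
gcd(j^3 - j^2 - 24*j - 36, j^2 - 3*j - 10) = j + 2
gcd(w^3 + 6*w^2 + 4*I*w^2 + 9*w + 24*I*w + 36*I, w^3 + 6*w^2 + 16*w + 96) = w + 4*I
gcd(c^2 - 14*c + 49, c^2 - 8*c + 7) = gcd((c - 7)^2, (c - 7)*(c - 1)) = c - 7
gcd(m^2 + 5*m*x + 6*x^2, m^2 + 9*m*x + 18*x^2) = m + 3*x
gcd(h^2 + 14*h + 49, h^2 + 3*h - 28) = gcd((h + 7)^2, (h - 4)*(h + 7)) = h + 7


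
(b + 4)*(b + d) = b^2 + b*d + 4*b + 4*d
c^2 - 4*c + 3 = (c - 3)*(c - 1)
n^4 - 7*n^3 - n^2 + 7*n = n*(n - 7)*(n - 1)*(n + 1)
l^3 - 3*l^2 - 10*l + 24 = (l - 4)*(l - 2)*(l + 3)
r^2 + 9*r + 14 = (r + 2)*(r + 7)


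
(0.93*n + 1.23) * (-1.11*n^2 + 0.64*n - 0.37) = -1.0323*n^3 - 0.7701*n^2 + 0.4431*n - 0.4551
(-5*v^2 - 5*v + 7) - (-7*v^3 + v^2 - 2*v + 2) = 7*v^3 - 6*v^2 - 3*v + 5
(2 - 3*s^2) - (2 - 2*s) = -3*s^2 + 2*s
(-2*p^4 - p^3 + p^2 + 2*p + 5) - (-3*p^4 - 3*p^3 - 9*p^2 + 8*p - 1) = p^4 + 2*p^3 + 10*p^2 - 6*p + 6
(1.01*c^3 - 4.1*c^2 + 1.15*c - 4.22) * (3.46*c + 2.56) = 3.4946*c^4 - 11.6004*c^3 - 6.517*c^2 - 11.6572*c - 10.8032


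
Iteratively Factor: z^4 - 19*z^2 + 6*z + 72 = (z - 3)*(z^3 + 3*z^2 - 10*z - 24) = (z - 3)*(z + 4)*(z^2 - z - 6) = (z - 3)*(z + 2)*(z + 4)*(z - 3)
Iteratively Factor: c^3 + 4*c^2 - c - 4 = (c + 1)*(c^2 + 3*c - 4) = (c - 1)*(c + 1)*(c + 4)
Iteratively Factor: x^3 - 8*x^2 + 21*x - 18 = (x - 3)*(x^2 - 5*x + 6) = (x - 3)*(x - 2)*(x - 3)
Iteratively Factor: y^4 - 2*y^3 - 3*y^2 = (y + 1)*(y^3 - 3*y^2) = (y - 3)*(y + 1)*(y^2) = y*(y - 3)*(y + 1)*(y)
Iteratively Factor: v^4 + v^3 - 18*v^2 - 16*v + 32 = (v - 1)*(v^3 + 2*v^2 - 16*v - 32) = (v - 1)*(v + 2)*(v^2 - 16) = (v - 1)*(v + 2)*(v + 4)*(v - 4)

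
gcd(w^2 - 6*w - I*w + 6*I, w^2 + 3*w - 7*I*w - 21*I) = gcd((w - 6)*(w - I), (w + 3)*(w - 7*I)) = 1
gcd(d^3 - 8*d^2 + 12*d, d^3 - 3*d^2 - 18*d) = d^2 - 6*d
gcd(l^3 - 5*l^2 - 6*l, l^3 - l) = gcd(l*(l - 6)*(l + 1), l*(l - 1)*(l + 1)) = l^2 + l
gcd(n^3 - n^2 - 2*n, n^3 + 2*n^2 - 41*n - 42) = n + 1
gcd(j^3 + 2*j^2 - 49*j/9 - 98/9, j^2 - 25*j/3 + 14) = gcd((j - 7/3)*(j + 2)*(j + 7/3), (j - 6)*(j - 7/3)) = j - 7/3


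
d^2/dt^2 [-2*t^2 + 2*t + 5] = -4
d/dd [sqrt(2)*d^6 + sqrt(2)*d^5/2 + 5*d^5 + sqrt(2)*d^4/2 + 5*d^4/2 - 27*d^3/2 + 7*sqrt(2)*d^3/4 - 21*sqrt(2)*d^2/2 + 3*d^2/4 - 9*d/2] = 6*sqrt(2)*d^5 + 5*sqrt(2)*d^4/2 + 25*d^4 + 2*sqrt(2)*d^3 + 10*d^3 - 81*d^2/2 + 21*sqrt(2)*d^2/4 - 21*sqrt(2)*d + 3*d/2 - 9/2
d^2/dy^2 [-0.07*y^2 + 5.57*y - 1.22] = -0.140000000000000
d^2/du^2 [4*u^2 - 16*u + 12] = 8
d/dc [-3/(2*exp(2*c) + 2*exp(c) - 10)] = (3*exp(c) + 3/2)*exp(c)/(exp(2*c) + exp(c) - 5)^2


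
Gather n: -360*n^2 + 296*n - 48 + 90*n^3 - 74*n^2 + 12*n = 90*n^3 - 434*n^2 + 308*n - 48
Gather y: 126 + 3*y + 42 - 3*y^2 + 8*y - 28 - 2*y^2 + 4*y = -5*y^2 + 15*y + 140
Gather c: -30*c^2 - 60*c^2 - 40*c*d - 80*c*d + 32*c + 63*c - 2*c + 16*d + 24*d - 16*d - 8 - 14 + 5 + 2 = -90*c^2 + c*(93 - 120*d) + 24*d - 15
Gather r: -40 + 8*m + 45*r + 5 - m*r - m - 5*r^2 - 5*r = 7*m - 5*r^2 + r*(40 - m) - 35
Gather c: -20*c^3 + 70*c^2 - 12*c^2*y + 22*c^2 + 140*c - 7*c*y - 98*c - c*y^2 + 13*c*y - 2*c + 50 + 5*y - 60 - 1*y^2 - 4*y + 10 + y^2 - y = -20*c^3 + c^2*(92 - 12*y) + c*(-y^2 + 6*y + 40)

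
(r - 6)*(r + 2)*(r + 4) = r^3 - 28*r - 48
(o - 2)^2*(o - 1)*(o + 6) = o^4 + o^3 - 22*o^2 + 44*o - 24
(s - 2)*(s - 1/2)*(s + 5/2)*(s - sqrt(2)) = s^4 - sqrt(2)*s^3 - 21*s^2/4 + 5*s/2 + 21*sqrt(2)*s/4 - 5*sqrt(2)/2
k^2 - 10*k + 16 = (k - 8)*(k - 2)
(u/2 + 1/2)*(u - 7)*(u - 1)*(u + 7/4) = u^4/2 - 21*u^3/8 - 53*u^2/8 + 21*u/8 + 49/8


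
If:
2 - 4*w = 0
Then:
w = 1/2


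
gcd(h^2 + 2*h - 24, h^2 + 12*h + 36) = h + 6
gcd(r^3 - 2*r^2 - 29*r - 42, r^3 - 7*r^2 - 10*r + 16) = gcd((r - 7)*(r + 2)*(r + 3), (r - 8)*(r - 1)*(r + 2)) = r + 2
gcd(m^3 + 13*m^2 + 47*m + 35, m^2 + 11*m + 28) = m + 7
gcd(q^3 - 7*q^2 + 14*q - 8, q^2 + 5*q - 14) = q - 2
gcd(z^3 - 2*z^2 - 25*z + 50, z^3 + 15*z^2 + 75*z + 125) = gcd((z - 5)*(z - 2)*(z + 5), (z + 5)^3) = z + 5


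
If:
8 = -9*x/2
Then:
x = -16/9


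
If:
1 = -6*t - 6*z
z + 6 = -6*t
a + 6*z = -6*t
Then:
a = 1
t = -7/6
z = 1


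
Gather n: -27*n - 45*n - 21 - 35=-72*n - 56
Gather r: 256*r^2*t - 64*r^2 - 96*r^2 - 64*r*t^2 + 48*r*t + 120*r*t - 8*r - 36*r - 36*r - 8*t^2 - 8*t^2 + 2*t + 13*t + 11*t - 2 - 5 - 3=r^2*(256*t - 160) + r*(-64*t^2 + 168*t - 80) - 16*t^2 + 26*t - 10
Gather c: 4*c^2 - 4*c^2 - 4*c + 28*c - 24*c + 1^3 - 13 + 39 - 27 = 0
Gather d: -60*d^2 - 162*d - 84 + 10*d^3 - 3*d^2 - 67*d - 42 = 10*d^3 - 63*d^2 - 229*d - 126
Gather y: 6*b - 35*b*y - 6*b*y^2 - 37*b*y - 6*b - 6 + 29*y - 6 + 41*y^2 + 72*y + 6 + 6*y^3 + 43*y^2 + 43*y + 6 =6*y^3 + y^2*(84 - 6*b) + y*(144 - 72*b)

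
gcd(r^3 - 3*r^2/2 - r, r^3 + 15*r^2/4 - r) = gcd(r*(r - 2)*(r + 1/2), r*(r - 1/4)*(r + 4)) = r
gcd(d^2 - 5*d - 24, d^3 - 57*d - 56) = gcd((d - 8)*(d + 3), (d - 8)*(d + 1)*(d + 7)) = d - 8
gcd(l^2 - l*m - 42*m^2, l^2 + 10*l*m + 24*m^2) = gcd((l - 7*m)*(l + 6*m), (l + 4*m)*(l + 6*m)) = l + 6*m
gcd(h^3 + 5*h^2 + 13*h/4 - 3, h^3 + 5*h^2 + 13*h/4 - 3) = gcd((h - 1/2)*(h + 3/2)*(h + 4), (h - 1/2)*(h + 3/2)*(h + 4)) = h^3 + 5*h^2 + 13*h/4 - 3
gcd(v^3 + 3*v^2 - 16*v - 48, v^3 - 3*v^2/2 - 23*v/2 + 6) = v^2 - v - 12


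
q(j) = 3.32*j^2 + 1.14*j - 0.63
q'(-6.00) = -38.70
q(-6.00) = 112.05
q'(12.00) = 80.82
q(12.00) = 491.13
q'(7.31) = 49.68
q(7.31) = 185.11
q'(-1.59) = -9.42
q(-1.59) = 5.95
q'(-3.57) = -22.56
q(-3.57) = 37.61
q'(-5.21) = -33.45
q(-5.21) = 83.55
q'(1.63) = 11.96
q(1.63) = 10.05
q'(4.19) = 28.96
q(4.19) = 62.43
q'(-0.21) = -0.25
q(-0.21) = -0.72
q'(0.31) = 3.20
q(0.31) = 0.04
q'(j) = 6.64*j + 1.14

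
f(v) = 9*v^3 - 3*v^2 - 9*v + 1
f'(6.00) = 927.00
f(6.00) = 1783.00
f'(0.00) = -9.00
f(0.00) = 1.00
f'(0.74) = 1.35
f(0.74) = -3.66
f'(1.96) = 82.96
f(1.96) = 39.60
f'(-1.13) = 32.26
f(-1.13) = -5.65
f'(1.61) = 51.33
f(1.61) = 16.29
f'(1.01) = 12.48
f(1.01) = -1.88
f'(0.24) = -8.88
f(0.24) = -1.21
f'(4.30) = 464.43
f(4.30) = 622.39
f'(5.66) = 822.00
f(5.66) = 1485.85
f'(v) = 27*v^2 - 6*v - 9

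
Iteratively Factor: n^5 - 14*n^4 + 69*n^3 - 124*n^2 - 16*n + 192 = (n - 4)*(n^4 - 10*n^3 + 29*n^2 - 8*n - 48) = (n - 4)^2*(n^3 - 6*n^2 + 5*n + 12) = (n - 4)^2*(n - 3)*(n^2 - 3*n - 4) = (n - 4)^3*(n - 3)*(n + 1)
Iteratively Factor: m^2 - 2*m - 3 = (m + 1)*(m - 3)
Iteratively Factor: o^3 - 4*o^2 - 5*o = (o)*(o^2 - 4*o - 5) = o*(o + 1)*(o - 5)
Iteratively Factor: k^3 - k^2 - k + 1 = (k - 1)*(k^2 - 1) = (k - 1)*(k + 1)*(k - 1)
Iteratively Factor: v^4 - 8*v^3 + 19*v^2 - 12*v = (v - 3)*(v^3 - 5*v^2 + 4*v) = v*(v - 3)*(v^2 - 5*v + 4) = v*(v - 4)*(v - 3)*(v - 1)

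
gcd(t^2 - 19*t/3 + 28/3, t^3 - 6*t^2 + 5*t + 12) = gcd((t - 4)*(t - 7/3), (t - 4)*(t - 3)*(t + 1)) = t - 4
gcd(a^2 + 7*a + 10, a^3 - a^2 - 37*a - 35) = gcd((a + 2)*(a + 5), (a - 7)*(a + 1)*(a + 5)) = a + 5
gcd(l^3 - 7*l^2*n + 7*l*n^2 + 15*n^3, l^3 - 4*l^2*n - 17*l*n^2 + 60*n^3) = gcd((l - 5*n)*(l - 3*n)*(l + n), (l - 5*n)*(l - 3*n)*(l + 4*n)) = l^2 - 8*l*n + 15*n^2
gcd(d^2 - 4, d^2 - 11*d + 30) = 1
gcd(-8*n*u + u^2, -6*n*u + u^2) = u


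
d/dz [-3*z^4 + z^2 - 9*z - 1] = -12*z^3 + 2*z - 9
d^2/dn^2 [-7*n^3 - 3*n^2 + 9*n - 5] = -42*n - 6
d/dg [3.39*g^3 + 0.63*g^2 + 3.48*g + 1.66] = 10.17*g^2 + 1.26*g + 3.48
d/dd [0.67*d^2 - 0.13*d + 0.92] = 1.34*d - 0.13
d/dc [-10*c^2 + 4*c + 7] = 4 - 20*c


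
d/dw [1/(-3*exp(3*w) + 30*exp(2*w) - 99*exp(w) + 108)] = (exp(2*w) - 20*exp(w)/3 + 11)*exp(w)/(exp(3*w) - 10*exp(2*w) + 33*exp(w) - 36)^2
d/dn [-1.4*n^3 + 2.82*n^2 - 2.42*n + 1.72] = -4.2*n^2 + 5.64*n - 2.42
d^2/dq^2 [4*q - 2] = 0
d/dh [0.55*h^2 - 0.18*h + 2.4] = 1.1*h - 0.18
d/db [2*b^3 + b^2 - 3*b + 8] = 6*b^2 + 2*b - 3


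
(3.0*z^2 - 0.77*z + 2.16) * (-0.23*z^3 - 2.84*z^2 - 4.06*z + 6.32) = -0.69*z^5 - 8.3429*z^4 - 10.49*z^3 + 15.9518*z^2 - 13.636*z + 13.6512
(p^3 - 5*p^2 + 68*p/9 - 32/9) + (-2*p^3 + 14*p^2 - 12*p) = -p^3 + 9*p^2 - 40*p/9 - 32/9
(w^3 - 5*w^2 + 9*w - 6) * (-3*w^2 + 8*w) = -3*w^5 + 23*w^4 - 67*w^3 + 90*w^2 - 48*w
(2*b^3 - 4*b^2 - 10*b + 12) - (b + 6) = 2*b^3 - 4*b^2 - 11*b + 6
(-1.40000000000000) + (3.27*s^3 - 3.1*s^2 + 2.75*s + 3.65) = 3.27*s^3 - 3.1*s^2 + 2.75*s + 2.25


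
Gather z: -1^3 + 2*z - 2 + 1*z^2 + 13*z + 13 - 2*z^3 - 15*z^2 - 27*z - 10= -2*z^3 - 14*z^2 - 12*z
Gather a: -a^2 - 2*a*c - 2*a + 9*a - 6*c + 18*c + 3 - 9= -a^2 + a*(7 - 2*c) + 12*c - 6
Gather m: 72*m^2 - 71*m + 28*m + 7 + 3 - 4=72*m^2 - 43*m + 6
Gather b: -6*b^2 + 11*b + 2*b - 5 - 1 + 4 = -6*b^2 + 13*b - 2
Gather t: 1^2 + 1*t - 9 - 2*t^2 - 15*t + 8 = -2*t^2 - 14*t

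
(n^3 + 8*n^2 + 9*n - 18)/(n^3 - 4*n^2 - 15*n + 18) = (n + 6)/(n - 6)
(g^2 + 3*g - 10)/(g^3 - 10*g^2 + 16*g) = (g + 5)/(g*(g - 8))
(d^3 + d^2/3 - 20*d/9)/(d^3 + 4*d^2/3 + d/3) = (9*d^2 + 3*d - 20)/(3*(3*d^2 + 4*d + 1))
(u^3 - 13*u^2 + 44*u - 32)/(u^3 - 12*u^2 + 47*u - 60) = (u^2 - 9*u + 8)/(u^2 - 8*u + 15)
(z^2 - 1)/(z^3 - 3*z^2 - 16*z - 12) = (z - 1)/(z^2 - 4*z - 12)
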